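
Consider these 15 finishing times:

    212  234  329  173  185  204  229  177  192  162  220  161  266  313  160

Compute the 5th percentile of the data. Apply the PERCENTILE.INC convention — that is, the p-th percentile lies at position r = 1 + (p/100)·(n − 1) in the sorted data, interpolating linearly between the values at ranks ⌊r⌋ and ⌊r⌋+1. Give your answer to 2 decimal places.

Sorted: 160, 161, 162, 173, 177, 185, 192, 204, 212, 220, 229, 234, 266, 313, 329.
n = 15.
r = 1 + (5/100)·(15 − 1) = 1 + 0.7 = 1.7.
Rank 1 is 160 and rank 2 is 161.
Interpolate: 160 + 0.7·(161 − 160) = 160 + 0.7·1 = 160.7.

160.70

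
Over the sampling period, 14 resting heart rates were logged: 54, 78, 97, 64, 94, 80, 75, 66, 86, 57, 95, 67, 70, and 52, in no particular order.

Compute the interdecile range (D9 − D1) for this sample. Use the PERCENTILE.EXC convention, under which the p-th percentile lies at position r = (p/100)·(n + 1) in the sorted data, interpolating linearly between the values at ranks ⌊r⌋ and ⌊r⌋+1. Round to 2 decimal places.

43.00

Sorted: 52, 54, 57, 64, 66, 67, 70, 75, 78, 80, 86, 94, 95, 97.
n = 14.
P10: r = 1.5; ranks 1–2 are 52, 54; interpolating gives 53.
P90: r = 13.5; ranks 13–14 are 95, 97; interpolating gives 96.
Difference: 96 − 53 = 43.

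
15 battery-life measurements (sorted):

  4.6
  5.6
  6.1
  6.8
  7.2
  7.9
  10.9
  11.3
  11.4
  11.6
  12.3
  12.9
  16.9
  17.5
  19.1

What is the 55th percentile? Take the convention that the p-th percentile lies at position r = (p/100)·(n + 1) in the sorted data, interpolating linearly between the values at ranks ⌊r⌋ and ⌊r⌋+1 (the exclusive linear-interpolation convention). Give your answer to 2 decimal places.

n = 15.
r = (55/100)·(15 + 1) = 8.8.
Rank 8 is 11.3 and rank 9 is 11.4.
Interpolate: 11.3 + 0.8·(11.4 − 11.3) = 11.3 + 0.8·0.1 = 11.38.

11.38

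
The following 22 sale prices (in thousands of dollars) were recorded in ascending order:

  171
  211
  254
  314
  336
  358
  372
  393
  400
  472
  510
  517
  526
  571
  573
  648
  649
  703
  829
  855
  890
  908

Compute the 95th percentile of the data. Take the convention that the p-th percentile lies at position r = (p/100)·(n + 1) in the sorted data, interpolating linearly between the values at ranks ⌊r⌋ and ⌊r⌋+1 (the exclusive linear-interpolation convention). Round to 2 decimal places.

n = 22.
r = (95/100)·(22 + 1) = 21.85.
Rank 21 is 890 and rank 22 is 908.
Interpolate: 890 + 0.85·(908 − 890) = 890 + 0.85·18 = 905.3.

905.30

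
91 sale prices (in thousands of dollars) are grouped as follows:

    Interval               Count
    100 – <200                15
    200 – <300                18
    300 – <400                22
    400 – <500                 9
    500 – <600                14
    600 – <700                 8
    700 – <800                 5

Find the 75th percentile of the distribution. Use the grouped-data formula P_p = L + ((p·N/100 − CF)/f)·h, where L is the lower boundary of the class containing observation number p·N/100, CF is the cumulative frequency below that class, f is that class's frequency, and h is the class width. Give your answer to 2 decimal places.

530.36

N = 91; target position k = 75/100 · 91 = 68.25.
Cumulative frequencies: 15, 33, 55, 64, 78, 86, 91.
Observation 68.25 falls in the class 500 – <600.
L = 500, CF = 64, f = 14, h = 100.
P75 = 500 + ((68.25 − 64)/14)·100 = 500 + 30.3571 = 530.357.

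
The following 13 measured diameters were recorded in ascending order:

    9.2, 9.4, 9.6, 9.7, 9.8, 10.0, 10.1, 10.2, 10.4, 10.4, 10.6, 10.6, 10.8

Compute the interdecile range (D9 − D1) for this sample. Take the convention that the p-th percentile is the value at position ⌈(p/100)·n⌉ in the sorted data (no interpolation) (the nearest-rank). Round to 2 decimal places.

n = 13.
P10: rank ⌈10/100·13⌉ = 2 → 9.4.
P90: rank ⌈90/100·13⌉ = 12 → 10.6.
Difference: 10.6 − 9.4 = 1.2.

1.20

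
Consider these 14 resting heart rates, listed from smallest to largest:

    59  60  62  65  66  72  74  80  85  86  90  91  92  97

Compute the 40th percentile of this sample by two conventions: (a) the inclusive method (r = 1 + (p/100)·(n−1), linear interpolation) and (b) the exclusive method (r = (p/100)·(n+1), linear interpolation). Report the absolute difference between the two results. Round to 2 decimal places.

n = 14.
(a) r = 6.2; between ranks 6 (72) and 7 (74): 72.4.
(b) r = 6 → value at rank 6 = 72.
|72.4 − 72| = 0.4.

0.40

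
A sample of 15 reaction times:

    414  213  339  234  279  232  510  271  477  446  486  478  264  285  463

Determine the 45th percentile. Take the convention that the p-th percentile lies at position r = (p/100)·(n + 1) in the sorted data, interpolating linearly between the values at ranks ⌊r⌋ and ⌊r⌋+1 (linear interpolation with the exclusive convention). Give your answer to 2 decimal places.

295.80

Sorted: 213, 232, 234, 264, 271, 279, 285, 339, 414, 446, 463, 477, 478, 486, 510.
n = 15.
r = (45/100)·(15 + 1) = 7.2.
Rank 7 is 285 and rank 8 is 339.
Interpolate: 285 + 0.2·(339 − 285) = 285 + 0.2·54 = 295.8.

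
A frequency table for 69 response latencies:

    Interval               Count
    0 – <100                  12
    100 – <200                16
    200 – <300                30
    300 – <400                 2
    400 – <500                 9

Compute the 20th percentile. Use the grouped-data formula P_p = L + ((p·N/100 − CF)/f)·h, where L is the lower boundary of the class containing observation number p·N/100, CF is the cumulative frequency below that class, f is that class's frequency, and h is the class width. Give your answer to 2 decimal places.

111.25

N = 69; target position k = 20/100 · 69 = 13.8.
Cumulative frequencies: 12, 28, 58, 60, 69.
Observation 13.8 falls in the class 100 – <200.
L = 100, CF = 12, f = 16, h = 100.
P20 = 100 + ((13.8 − 12)/16)·100 = 100 + 11.25 = 111.25.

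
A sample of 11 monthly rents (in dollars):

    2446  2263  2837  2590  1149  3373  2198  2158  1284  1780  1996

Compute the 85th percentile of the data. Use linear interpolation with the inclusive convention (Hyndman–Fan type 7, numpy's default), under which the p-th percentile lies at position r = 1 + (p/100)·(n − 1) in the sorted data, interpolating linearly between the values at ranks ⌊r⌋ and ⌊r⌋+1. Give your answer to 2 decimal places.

2713.50

Sorted: 1149, 1284, 1780, 1996, 2158, 2198, 2263, 2446, 2590, 2837, 3373.
n = 11.
r = 1 + (85/100)·(11 − 1) = 1 + 8.5 = 9.5.
Rank 9 is 2590 and rank 10 is 2837.
Interpolate: 2590 + 0.5·(2837 − 2590) = 2590 + 0.5·247 = 2713.5.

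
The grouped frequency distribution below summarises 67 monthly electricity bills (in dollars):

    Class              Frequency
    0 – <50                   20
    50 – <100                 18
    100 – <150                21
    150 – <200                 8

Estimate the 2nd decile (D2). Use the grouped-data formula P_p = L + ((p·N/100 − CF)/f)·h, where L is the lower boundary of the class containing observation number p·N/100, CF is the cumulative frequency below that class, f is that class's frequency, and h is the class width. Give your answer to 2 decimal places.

33.50

N = 67; target position k = 20/100 · 67 = 13.4.
Cumulative frequencies: 20, 38, 59, 67.
Observation 13.4 falls in the class 0 – <50.
L = 0, CF = 0, f = 20, h = 50.
P20 = 0 + ((13.4 − 0)/20)·50 = 0 + 33.5 = 33.5.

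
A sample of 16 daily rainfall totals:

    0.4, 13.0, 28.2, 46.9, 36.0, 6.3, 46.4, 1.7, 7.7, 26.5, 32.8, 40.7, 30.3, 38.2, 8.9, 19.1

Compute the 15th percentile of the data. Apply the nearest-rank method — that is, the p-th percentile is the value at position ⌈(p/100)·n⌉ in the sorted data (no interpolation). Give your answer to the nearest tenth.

6.3

Sorted: 0.4, 1.7, 6.3, 7.7, 8.9, 13.0, 19.1, 26.5, 28.2, 30.3, 32.8, 36.0, 38.2, 40.7, 46.4, 46.9.
n = 16.
Position = ⌈15/100 · 16⌉ = ⌈2.4⌉ = 3.
The value at rank 3 is 6.3.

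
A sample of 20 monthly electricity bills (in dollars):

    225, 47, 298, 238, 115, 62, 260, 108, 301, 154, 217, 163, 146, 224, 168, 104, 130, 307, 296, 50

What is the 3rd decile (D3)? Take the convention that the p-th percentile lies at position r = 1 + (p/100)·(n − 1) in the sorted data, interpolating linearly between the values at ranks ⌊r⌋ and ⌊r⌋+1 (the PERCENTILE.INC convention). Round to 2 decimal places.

Sorted: 47, 50, 62, 104, 108, 115, 130, 146, 154, 163, 168, 217, 224, 225, 238, 260, 296, 298, 301, 307.
n = 20.
r = 1 + (30/100)·(20 − 1) = 1 + 5.7 = 6.7.
Rank 6 is 115 and rank 7 is 130.
Interpolate: 115 + 0.7·(130 − 115) = 115 + 0.7·15 = 125.5.

125.50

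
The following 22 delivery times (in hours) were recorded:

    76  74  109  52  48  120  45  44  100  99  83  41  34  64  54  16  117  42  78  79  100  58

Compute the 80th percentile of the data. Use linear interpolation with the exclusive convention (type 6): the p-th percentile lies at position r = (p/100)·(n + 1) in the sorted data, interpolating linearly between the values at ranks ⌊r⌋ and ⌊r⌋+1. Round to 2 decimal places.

Sorted: 16, 34, 41, 42, 44, 45, 48, 52, 54, 58, 64, 74, 76, 78, 79, 83, 99, 100, 100, 109, 117, 120.
n = 22.
r = (80/100)·(22 + 1) = 18.4.
Rank 18 is 100 and rank 19 is 100.
Interpolate: 100 + 0.4·(100 − 100) = 100 + 0.4·0 = 100.

100.00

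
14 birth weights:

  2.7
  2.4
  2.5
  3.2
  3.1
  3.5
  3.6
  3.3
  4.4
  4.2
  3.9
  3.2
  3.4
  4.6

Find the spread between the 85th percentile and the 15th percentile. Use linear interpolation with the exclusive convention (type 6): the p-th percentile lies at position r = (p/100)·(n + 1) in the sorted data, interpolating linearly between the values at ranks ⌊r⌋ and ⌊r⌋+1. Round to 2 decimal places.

Sorted: 2.4, 2.5, 2.7, 3.1, 3.2, 3.2, 3.3, 3.4, 3.5, 3.6, 3.9, 4.2, 4.4, 4.6.
n = 14.
P15: r = 2.25; ranks 2–3 are 2.5, 2.7; interpolating gives 2.55.
P85: r = 12.75; ranks 12–13 are 4.2, 4.4; interpolating gives 4.35.
Difference: 4.35 − 2.55 = 1.8.

1.80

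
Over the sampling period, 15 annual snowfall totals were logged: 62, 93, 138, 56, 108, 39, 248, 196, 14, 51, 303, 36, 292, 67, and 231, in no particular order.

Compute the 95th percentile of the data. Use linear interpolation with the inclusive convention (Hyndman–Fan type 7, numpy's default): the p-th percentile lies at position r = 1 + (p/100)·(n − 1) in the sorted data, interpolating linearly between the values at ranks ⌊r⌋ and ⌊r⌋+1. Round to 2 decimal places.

295.30

Sorted: 14, 36, 39, 51, 56, 62, 67, 93, 108, 138, 196, 231, 248, 292, 303.
n = 15.
r = 1 + (95/100)·(15 − 1) = 1 + 13.3 = 14.3.
Rank 14 is 292 and rank 15 is 303.
Interpolate: 292 + 0.3·(303 − 292) = 292 + 0.3·11 = 295.3.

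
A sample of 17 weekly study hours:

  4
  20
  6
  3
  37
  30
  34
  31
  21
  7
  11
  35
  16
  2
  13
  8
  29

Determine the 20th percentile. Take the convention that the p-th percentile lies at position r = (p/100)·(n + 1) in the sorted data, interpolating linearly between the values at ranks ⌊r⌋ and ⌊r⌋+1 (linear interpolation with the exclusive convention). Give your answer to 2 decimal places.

5.20

Sorted: 2, 3, 4, 6, 7, 8, 11, 13, 16, 20, 21, 29, 30, 31, 34, 35, 37.
n = 17.
r = (20/100)·(17 + 1) = 3.6.
Rank 3 is 4 and rank 4 is 6.
Interpolate: 4 + 0.6·(6 − 4) = 4 + 0.6·2 = 5.2.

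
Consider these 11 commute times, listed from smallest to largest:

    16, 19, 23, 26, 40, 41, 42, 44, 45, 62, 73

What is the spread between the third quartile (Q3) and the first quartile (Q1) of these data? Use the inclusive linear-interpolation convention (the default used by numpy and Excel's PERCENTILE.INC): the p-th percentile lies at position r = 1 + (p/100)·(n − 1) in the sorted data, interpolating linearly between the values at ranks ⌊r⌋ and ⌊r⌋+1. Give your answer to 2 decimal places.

n = 11.
P25: r = 3.5; ranks 3–4 are 23, 26; interpolating gives 24.5.
P75: r = 8.5; ranks 8–9 are 44, 45; interpolating gives 44.5.
Difference: 44.5 − 24.5 = 20.

20.00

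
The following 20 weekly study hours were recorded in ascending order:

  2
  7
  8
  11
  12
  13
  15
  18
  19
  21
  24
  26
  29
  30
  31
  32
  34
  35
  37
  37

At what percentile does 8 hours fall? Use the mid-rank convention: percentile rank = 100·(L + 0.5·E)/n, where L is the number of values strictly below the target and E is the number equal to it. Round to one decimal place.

Count below 8: L = 2; count equal: E = 1; n = 20.
Percentile rank = 100·(2 + 0.5·1)/20 = 100·2.5/20 = 12.5.

12.5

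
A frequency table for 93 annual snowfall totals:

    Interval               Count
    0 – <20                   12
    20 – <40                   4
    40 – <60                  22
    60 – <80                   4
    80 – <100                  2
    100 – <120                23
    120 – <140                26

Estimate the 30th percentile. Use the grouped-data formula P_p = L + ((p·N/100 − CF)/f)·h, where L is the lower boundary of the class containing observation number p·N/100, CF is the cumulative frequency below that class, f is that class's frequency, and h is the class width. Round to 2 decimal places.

50.82

N = 93; target position k = 30/100 · 93 = 27.9.
Cumulative frequencies: 12, 16, 38, 42, 44, 67, 93.
Observation 27.9 falls in the class 40 – <60.
L = 40, CF = 16, f = 22, h = 20.
P30 = 40 + ((27.9 − 16)/22)·20 = 40 + 10.8182 = 50.8182.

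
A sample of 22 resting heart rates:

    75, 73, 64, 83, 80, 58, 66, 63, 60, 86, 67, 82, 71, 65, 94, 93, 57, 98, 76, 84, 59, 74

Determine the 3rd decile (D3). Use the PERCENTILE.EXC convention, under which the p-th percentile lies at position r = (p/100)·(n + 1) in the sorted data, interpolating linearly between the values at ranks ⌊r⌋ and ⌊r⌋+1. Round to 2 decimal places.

64.90

Sorted: 57, 58, 59, 60, 63, 64, 65, 66, 67, 71, 73, 74, 75, 76, 80, 82, 83, 84, 86, 93, 94, 98.
n = 22.
r = (30/100)·(22 + 1) = 6.9.
Rank 6 is 64 and rank 7 is 65.
Interpolate: 64 + 0.9·(65 − 64) = 64 + 0.9·1 = 64.9.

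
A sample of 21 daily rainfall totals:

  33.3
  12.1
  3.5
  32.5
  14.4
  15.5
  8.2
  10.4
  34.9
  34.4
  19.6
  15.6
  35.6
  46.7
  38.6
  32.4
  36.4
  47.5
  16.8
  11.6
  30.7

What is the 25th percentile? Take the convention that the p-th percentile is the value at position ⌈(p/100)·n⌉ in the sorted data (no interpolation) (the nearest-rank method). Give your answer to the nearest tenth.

14.4

Sorted: 3.5, 8.2, 10.4, 11.6, 12.1, 14.4, 15.5, 15.6, 16.8, 19.6, 30.7, 32.4, 32.5, 33.3, 34.4, 34.9, 35.6, 36.4, 38.6, 46.7, 47.5.
n = 21.
Position = ⌈25/100 · 21⌉ = ⌈5.25⌉ = 6.
The value at rank 6 is 14.4.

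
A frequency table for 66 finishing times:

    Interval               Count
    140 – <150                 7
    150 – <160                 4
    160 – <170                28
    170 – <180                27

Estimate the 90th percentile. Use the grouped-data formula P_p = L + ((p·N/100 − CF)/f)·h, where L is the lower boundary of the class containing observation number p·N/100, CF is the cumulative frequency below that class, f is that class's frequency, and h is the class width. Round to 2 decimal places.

177.56

N = 66; target position k = 90/100 · 66 = 59.4.
Cumulative frequencies: 7, 11, 39, 66.
Observation 59.4 falls in the class 170 – <180.
L = 170, CF = 39, f = 27, h = 10.
P90 = 170 + ((59.4 − 39)/27)·10 = 170 + 7.55556 = 177.556.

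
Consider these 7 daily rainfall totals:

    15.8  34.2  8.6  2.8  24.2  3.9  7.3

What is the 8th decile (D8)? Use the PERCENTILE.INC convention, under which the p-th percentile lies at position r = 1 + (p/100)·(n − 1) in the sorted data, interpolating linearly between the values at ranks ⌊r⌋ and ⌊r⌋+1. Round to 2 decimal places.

22.52

Sorted: 2.8, 3.9, 7.3, 8.6, 15.8, 24.2, 34.2.
n = 7.
r = 1 + (80/100)·(7 − 1) = 1 + 4.8 = 5.8.
Rank 5 is 15.8 and rank 6 is 24.2.
Interpolate: 15.8 + 0.8·(24.2 − 15.8) = 15.8 + 0.8·8.4 = 22.52.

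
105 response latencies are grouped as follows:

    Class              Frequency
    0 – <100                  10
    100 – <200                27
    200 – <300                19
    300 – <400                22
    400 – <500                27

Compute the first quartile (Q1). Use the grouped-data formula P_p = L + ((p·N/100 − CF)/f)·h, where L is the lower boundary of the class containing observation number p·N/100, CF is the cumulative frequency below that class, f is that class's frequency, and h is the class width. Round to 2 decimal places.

N = 105; target position k = 25/100 · 105 = 26.25.
Cumulative frequencies: 10, 37, 56, 78, 105.
Observation 26.25 falls in the class 100 – <200.
L = 100, CF = 10, f = 27, h = 100.
P25 = 100 + ((26.25 − 10)/27)·100 = 100 + 60.1852 = 160.185.

160.19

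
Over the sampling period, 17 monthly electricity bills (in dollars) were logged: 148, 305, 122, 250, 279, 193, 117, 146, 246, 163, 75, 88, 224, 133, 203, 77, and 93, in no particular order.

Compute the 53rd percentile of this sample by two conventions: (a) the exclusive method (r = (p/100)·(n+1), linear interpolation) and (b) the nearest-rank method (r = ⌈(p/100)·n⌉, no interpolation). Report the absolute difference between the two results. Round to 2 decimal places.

Sorted: 75, 77, 88, 93, 117, 122, 133, 146, 148, 163, 193, 203, 224, 246, 250, 279, 305.
n = 17.
(a) r = 9.54; between ranks 9 (148) and 10 (163): 156.1.
(b) the nearest-rank method: rank 10 → 163.
|156.1 − 163| = 6.9.

6.90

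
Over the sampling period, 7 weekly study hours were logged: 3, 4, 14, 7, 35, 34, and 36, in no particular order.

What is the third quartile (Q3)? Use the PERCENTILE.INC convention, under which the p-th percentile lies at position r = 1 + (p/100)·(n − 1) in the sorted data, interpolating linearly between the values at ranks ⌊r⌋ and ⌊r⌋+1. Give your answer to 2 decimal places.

Sorted: 3, 4, 7, 14, 34, 35, 36.
n = 7.
r = 1 + (75/100)·(7 − 1) = 1 + 4.5 = 5.5.
Rank 5 is 34 and rank 6 is 35.
Interpolate: 34 + 0.5·(35 − 34) = 34 + 0.5·1 = 34.5.

34.50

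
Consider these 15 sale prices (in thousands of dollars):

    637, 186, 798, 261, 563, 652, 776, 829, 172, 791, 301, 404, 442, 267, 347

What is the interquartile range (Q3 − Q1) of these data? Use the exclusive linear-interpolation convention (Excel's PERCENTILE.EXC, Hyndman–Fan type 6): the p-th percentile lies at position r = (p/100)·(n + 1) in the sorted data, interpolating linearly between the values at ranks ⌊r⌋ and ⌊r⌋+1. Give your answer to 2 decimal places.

509.00

Sorted: 172, 186, 261, 267, 301, 347, 404, 442, 563, 637, 652, 776, 791, 798, 829.
n = 15.
P25: r = 4 (integer) → 267.
P75: r = 12 (integer) → 776.
Difference: 776 − 267 = 509.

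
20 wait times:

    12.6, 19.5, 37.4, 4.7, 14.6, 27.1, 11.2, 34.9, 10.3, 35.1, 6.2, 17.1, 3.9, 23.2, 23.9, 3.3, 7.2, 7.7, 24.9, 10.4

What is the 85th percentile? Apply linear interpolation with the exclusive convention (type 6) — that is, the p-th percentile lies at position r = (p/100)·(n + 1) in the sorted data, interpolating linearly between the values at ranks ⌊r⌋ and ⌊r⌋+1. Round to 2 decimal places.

33.73

Sorted: 3.3, 3.9, 4.7, 6.2, 7.2, 7.7, 10.3, 10.4, 11.2, 12.6, 14.6, 17.1, 19.5, 23.2, 23.9, 24.9, 27.1, 34.9, 35.1, 37.4.
n = 20.
r = (85/100)·(20 + 1) = 17.85.
Rank 17 is 27.1 and rank 18 is 34.9.
Interpolate: 27.1 + 0.85·(34.9 − 27.1) = 27.1 + 0.85·7.8 = 33.73.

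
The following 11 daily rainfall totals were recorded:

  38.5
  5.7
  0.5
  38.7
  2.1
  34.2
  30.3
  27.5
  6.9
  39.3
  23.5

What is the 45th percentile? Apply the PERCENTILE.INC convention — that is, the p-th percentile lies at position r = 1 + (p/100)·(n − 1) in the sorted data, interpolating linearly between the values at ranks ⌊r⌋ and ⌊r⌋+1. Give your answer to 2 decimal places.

Sorted: 0.5, 2.1, 5.7, 6.9, 23.5, 27.5, 30.3, 34.2, 38.5, 38.7, 39.3.
n = 11.
r = 1 + (45/100)·(11 − 1) = 1 + 4.5 = 5.5.
Rank 5 is 23.5 and rank 6 is 27.5.
Interpolate: 23.5 + 0.5·(27.5 − 23.5) = 23.5 + 0.5·4 = 25.5.

25.50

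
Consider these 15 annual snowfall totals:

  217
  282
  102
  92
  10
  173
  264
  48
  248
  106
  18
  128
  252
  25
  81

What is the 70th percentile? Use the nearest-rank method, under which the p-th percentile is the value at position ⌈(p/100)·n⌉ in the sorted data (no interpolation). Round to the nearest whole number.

217

Sorted: 10, 18, 25, 48, 81, 92, 102, 106, 128, 173, 217, 248, 252, 264, 282.
n = 15.
Position = ⌈70/100 · 15⌉ = ⌈10.5⌉ = 11.
The value at rank 11 is 217.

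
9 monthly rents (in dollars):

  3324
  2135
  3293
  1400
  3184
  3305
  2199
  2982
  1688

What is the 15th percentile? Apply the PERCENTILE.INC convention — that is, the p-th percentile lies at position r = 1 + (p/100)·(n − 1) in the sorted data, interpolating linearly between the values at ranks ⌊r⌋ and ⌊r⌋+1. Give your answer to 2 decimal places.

1777.40

Sorted: 1400, 1688, 2135, 2199, 2982, 3184, 3293, 3305, 3324.
n = 9.
r = 1 + (15/100)·(9 − 1) = 1 + 1.2 = 2.2.
Rank 2 is 1688 and rank 3 is 2135.
Interpolate: 1688 + 0.2·(2135 − 1688) = 1688 + 0.2·447 = 1777.4.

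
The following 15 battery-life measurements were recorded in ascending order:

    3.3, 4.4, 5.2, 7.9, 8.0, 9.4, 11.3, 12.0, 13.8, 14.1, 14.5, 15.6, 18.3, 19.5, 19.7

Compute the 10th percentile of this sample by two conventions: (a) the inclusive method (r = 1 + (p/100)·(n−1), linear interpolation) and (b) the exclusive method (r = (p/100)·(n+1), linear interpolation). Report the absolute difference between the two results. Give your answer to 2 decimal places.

0.76

n = 15.
(a) r = 2.4; between ranks 2 (4.4) and 3 (5.2): 4.72.
(b) r = 1.6; between ranks 1 (3.3) and 2 (4.4): 3.96.
|4.72 − 3.96| = 0.76.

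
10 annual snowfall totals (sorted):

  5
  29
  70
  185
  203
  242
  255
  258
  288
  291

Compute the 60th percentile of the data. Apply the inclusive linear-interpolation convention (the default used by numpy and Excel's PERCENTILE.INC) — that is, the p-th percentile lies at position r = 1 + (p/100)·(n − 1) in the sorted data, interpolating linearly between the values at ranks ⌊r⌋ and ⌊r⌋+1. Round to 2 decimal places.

247.20

n = 10.
r = 1 + (60/100)·(10 − 1) = 1 + 5.4 = 6.4.
Rank 6 is 242 and rank 7 is 255.
Interpolate: 242 + 0.4·(255 − 242) = 242 + 0.4·13 = 247.2.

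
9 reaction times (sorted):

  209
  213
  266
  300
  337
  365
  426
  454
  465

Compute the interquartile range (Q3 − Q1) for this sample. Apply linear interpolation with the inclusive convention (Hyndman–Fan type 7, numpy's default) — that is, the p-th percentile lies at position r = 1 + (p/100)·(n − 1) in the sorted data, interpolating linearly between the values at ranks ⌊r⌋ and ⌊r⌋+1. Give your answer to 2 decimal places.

160.00

n = 9.
P25: r = 3 (integer) → 266.
P75: r = 7 (integer) → 426.
Difference: 426 − 266 = 160.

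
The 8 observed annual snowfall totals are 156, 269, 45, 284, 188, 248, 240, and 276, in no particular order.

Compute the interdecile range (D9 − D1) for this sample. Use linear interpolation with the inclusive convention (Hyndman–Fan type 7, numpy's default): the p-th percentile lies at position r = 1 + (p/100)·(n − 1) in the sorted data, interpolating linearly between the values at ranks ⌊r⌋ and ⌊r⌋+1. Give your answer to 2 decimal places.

155.70

Sorted: 45, 156, 188, 240, 248, 269, 276, 284.
n = 8.
P10: r = 1.7; ranks 1–2 are 45, 156; interpolating gives 122.7.
P90: r = 7.3; ranks 7–8 are 276, 284; interpolating gives 278.4.
Difference: 278.4 − 122.7 = 155.7.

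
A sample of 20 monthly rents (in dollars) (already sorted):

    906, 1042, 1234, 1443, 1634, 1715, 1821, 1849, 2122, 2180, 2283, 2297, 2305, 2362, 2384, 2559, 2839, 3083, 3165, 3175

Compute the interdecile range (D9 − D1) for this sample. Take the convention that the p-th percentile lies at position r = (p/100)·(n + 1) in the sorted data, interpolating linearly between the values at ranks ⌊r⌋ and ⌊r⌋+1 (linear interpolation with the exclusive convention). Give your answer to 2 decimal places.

n = 20.
P10: r = 2.1; ranks 2–3 are 1042, 1234; interpolating gives 1061.2.
P90: r = 18.9; ranks 18–19 are 3083, 3165; interpolating gives 3156.8.
Difference: 3156.8 − 1061.2 = 2095.6.

2095.60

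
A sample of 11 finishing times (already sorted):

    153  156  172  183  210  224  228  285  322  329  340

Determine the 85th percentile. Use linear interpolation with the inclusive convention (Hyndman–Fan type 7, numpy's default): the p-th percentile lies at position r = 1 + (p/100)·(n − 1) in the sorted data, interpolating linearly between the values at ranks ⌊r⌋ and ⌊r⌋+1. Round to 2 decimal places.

n = 11.
r = 1 + (85/100)·(11 − 1) = 1 + 8.5 = 9.5.
Rank 9 is 322 and rank 10 is 329.
Interpolate: 322 + 0.5·(329 − 322) = 322 + 0.5·7 = 325.5.

325.50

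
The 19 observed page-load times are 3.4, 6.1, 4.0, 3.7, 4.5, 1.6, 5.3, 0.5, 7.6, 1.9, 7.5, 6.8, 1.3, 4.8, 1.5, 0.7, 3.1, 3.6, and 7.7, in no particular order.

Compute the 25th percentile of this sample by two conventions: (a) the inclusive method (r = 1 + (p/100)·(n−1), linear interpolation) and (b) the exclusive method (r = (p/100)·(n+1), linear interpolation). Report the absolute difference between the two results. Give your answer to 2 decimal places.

Sorted: 0.5, 0.7, 1.3, 1.5, 1.6, 1.9, 3.1, 3.4, 3.6, 3.7, 4.0, 4.5, 4.8, 5.3, 6.1, 6.8, 7.5, 7.6, 7.7.
n = 19.
(a) r = 5.5; between ranks 5 (1.6) and 6 (1.9): 1.75.
(b) r = 5 → value at rank 5 = 1.6.
|1.75 − 1.6| = 0.15.

0.15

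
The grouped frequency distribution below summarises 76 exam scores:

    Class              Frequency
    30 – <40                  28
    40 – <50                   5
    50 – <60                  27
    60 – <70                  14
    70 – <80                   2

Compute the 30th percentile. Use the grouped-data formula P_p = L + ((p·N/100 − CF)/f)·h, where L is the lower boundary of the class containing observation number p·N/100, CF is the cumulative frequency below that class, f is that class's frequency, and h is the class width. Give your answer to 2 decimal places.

38.14

N = 76; target position k = 30/100 · 76 = 22.8.
Cumulative frequencies: 28, 33, 60, 74, 76.
Observation 22.8 falls in the class 30 – <40.
L = 30, CF = 0, f = 28, h = 10.
P30 = 30 + ((22.8 − 0)/28)·10 = 30 + 8.14286 = 38.1429.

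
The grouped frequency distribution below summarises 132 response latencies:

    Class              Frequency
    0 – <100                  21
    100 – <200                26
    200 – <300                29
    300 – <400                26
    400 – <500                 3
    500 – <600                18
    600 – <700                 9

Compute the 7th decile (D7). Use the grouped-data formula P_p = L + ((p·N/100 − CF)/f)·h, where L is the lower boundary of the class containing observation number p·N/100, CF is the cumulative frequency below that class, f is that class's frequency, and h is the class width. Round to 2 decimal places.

363.08

N = 132; target position k = 70/100 · 132 = 92.4.
Cumulative frequencies: 21, 47, 76, 102, 105, 123, 132.
Observation 92.4 falls in the class 300 – <400.
L = 300, CF = 76, f = 26, h = 100.
P70 = 300 + ((92.4 − 76)/26)·100 = 300 + 63.0769 = 363.077.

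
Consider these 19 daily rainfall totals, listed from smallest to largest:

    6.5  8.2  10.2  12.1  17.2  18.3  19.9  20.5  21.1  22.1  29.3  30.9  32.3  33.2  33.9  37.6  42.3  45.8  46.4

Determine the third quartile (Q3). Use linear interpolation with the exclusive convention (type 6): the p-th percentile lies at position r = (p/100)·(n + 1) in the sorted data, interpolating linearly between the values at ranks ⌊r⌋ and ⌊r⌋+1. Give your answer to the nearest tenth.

n = 19.
r = (75/100)·(19 + 1) = 15.
r is an integer, so P75 is the value at rank 15: 33.9.

33.9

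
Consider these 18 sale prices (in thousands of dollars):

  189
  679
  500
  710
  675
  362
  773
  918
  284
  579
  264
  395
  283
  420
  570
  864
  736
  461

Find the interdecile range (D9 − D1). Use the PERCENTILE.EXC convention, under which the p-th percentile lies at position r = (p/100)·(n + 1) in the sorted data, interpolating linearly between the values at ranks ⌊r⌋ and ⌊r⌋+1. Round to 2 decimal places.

612.90

Sorted: 189, 264, 283, 284, 362, 395, 420, 461, 500, 570, 579, 675, 679, 710, 736, 773, 864, 918.
n = 18.
P10: r = 1.9; ranks 1–2 are 189, 264; interpolating gives 256.5.
P90: r = 17.1; ranks 17–18 are 864, 918; interpolating gives 869.4.
Difference: 869.4 − 256.5 = 612.9.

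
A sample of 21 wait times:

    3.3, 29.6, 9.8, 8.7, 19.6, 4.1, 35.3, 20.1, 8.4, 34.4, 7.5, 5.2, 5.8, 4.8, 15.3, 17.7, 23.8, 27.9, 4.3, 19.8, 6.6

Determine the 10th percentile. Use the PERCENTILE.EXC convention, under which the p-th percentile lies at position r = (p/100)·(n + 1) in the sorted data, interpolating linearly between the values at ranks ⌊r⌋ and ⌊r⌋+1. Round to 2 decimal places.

Sorted: 3.3, 4.1, 4.3, 4.8, 5.2, 5.8, 6.6, 7.5, 8.4, 8.7, 9.8, 15.3, 17.7, 19.6, 19.8, 20.1, 23.8, 27.9, 29.6, 34.4, 35.3.
n = 21.
r = (10/100)·(21 + 1) = 2.2.
Rank 2 is 4.1 and rank 3 is 4.3.
Interpolate: 4.1 + 0.2·(4.3 − 4.1) = 4.1 + 0.2·0.2 = 4.14.

4.14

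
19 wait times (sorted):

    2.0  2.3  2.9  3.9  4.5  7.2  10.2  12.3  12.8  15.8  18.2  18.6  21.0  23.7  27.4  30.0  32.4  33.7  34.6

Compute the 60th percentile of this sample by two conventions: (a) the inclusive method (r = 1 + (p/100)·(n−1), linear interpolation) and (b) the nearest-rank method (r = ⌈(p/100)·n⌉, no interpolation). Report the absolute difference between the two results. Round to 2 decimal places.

n = 19.
(a) r = 11.8; between ranks 11 (18.2) and 12 (18.6): 18.52.
(b) the nearest-rank method: rank 12 → 18.6.
|18.52 − 18.6| = 0.08.

0.08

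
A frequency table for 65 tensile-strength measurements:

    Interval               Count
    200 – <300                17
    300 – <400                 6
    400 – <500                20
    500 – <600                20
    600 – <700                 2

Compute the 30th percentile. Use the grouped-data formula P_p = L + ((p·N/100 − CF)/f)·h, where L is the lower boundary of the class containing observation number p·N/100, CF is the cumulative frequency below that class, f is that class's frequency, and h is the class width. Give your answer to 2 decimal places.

341.67

N = 65; target position k = 30/100 · 65 = 19.5.
Cumulative frequencies: 17, 23, 43, 63, 65.
Observation 19.5 falls in the class 300 – <400.
L = 300, CF = 17, f = 6, h = 100.
P30 = 300 + ((19.5 − 17)/6)·100 = 300 + 41.6667 = 341.667.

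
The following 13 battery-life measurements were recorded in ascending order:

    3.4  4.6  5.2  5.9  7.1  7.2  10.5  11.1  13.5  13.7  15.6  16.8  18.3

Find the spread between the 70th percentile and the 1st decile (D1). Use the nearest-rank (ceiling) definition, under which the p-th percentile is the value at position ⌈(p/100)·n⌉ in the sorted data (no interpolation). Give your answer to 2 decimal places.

9.10

n = 13.
P10: rank ⌈10/100·13⌉ = 2 → 4.6.
P70: rank ⌈70/100·13⌉ = 10 → 13.7.
Difference: 13.7 − 4.6 = 9.1.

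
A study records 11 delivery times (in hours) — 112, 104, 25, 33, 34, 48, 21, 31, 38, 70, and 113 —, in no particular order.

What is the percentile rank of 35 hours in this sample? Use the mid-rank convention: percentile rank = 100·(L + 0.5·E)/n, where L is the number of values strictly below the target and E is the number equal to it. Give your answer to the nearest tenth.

Sorted: 21, 25, 31, 33, 34, 38, 48, 70, 104, 112, 113.
Count below 35: L = 5; count equal: E = 0; n = 11.
Percentile rank = 100·(5 + 0.5·0)/11 = 100·5/11 = 45.45.

45.5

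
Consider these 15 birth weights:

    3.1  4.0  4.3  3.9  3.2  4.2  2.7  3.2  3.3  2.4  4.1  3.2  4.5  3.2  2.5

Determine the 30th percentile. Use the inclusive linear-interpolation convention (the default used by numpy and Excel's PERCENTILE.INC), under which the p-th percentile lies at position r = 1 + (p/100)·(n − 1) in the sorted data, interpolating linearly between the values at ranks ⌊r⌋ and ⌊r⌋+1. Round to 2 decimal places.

3.20

Sorted: 2.4, 2.5, 2.7, 3.1, 3.2, 3.2, 3.2, 3.2, 3.3, 3.9, 4.0, 4.1, 4.2, 4.3, 4.5.
n = 15.
r = 1 + (30/100)·(15 − 1) = 1 + 4.2 = 5.2.
Rank 5 is 3.2 and rank 6 is 3.2.
Interpolate: 3.2 + 0.2·(3.2 − 3.2) = 3.2 + 0.2·0 = 3.2.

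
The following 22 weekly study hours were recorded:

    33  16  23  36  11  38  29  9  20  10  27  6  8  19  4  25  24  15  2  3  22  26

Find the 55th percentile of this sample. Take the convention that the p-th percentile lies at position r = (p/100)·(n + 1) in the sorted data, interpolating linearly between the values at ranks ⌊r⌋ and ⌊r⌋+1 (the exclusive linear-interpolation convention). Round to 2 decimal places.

Sorted: 2, 3, 4, 6, 8, 9, 10, 11, 15, 16, 19, 20, 22, 23, 24, 25, 26, 27, 29, 33, 36, 38.
n = 22.
r = (55/100)·(22 + 1) = 12.65.
Rank 12 is 20 and rank 13 is 22.
Interpolate: 20 + 0.65·(22 − 20) = 20 + 0.65·2 = 21.3.

21.30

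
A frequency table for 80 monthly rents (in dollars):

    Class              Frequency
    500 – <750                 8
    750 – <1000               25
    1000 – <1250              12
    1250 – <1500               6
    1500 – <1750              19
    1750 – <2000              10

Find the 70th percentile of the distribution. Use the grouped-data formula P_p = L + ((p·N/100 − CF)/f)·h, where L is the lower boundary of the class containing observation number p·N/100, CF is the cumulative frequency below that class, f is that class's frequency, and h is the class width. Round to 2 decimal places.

1565.79

N = 80; target position k = 70/100 · 80 = 56.
Cumulative frequencies: 8, 33, 45, 51, 70, 80.
Observation 56 falls in the class 1500 – <1750.
L = 1500, CF = 51, f = 19, h = 250.
P70 = 1500 + ((56 − 51)/19)·250 = 1500 + 65.7895 = 1565.79.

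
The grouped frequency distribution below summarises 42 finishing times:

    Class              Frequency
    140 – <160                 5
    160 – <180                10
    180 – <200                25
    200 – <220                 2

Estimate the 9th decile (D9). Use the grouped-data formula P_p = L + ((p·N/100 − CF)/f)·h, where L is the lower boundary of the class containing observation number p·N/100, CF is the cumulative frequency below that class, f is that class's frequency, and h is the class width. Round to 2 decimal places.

N = 42; target position k = 90/100 · 42 = 37.8.
Cumulative frequencies: 5, 15, 40, 42.
Observation 37.8 falls in the class 180 – <200.
L = 180, CF = 15, f = 25, h = 20.
P90 = 180 + ((37.8 − 15)/25)·20 = 180 + 18.24 = 198.24.

198.24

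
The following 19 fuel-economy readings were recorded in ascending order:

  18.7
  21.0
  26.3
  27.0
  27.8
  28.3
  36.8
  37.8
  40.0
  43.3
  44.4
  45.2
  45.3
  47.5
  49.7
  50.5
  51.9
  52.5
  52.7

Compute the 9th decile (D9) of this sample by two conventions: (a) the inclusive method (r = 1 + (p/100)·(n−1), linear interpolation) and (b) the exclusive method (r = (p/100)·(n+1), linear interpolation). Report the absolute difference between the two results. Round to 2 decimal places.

n = 19.
(a) r = 17.2; between ranks 17 (51.9) and 18 (52.5): 52.02.
(b) r = 18 → value at rank 18 = 52.5.
|52.02 − 52.5| = 0.48.

0.48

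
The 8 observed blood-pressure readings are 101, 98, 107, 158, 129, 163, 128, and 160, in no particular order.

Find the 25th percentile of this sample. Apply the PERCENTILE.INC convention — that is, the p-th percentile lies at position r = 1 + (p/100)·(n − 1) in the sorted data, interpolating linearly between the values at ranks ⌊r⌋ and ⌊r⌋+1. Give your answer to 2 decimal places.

Sorted: 98, 101, 107, 128, 129, 158, 160, 163.
n = 8.
r = 1 + (25/100)·(8 − 1) = 1 + 1.75 = 2.75.
Rank 2 is 101 and rank 3 is 107.
Interpolate: 101 + 0.75·(107 − 101) = 101 + 0.75·6 = 105.5.

105.50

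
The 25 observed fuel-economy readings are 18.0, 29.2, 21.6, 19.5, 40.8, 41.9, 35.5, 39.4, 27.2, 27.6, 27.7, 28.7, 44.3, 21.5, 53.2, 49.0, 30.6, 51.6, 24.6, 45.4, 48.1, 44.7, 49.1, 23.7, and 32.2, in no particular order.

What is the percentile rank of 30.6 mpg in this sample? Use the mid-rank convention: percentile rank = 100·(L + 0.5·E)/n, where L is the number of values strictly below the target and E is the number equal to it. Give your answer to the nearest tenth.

Sorted: 18.0, 19.5, 21.5, 21.6, 23.7, 24.6, 27.2, 27.6, 27.7, 28.7, 29.2, 30.6, 32.2, 35.5, 39.4, 40.8, 41.9, 44.3, 44.7, 45.4, 48.1, 49.0, 49.1, 51.6, 53.2.
Count below 30.6: L = 11; count equal: E = 1; n = 25.
Percentile rank = 100·(11 + 0.5·1)/25 = 100·11.5/25 = 46.

46.0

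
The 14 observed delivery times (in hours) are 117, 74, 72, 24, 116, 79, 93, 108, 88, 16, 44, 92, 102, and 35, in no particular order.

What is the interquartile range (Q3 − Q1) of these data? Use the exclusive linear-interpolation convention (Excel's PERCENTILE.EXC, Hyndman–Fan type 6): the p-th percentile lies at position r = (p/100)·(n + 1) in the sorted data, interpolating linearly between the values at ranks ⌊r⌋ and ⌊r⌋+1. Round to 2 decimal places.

Sorted: 16, 24, 35, 44, 72, 74, 79, 88, 92, 93, 102, 108, 116, 117.
n = 14.
P25: r = 3.75; ranks 3–4 are 35, 44; interpolating gives 41.75.
P75: r = 11.25; ranks 11–12 are 102, 108; interpolating gives 103.5.
Difference: 103.5 − 41.75 = 61.75.

61.75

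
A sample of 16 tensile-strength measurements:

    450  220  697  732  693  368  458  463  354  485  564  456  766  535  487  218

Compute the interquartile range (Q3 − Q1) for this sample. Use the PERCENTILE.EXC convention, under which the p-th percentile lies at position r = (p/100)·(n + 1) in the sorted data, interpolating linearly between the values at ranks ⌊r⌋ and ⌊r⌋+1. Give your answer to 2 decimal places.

272.25

Sorted: 218, 220, 354, 368, 450, 456, 458, 463, 485, 487, 535, 564, 693, 697, 732, 766.
n = 16.
P25: r = 4.25; ranks 4–5 are 368, 450; interpolating gives 388.5.
P75: r = 12.75; ranks 12–13 are 564, 693; interpolating gives 660.75.
Difference: 660.75 − 388.5 = 272.25.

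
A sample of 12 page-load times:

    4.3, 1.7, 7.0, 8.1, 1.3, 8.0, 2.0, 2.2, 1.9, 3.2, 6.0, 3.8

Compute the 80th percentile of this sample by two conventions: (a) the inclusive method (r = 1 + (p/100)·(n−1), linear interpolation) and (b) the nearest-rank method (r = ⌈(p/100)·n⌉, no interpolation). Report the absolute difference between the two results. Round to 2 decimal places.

Sorted: 1.3, 1.7, 1.9, 2.0, 2.2, 3.2, 3.8, 4.3, 6.0, 7.0, 8.0, 8.1.
n = 12.
(a) r = 9.8; between ranks 9 (6.0) and 10 (7.0): 6.8.
(b) the nearest-rank method: rank 10 → 7.
|6.8 − 7| = 0.2.

0.20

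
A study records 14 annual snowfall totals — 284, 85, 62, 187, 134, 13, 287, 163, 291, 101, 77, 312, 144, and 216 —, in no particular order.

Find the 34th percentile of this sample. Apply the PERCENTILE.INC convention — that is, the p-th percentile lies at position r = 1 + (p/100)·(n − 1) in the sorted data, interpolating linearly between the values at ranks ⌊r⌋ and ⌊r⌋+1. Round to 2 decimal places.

114.86

Sorted: 13, 62, 77, 85, 101, 134, 144, 163, 187, 216, 284, 287, 291, 312.
n = 14.
r = 1 + (34/100)·(14 − 1) = 1 + 4.42 = 5.42.
Rank 5 is 101 and rank 6 is 134.
Interpolate: 101 + 0.42·(134 − 101) = 101 + 0.42·33 = 114.86.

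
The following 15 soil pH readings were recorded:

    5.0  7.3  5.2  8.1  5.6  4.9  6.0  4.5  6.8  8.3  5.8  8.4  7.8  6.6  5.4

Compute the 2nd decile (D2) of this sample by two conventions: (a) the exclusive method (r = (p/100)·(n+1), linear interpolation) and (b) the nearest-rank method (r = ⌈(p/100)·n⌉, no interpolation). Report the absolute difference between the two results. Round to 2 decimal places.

0.04

Sorted: 4.5, 4.9, 5.0, 5.2, 5.4, 5.6, 5.8, 6.0, 6.6, 6.8, 7.3, 7.8, 8.1, 8.3, 8.4.
n = 15.
(a) r = 3.2; between ranks 3 (5.0) and 4 (5.2): 5.04.
(b) the nearest-rank method: rank 3 → 5.
|5.04 − 5| = 0.04.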